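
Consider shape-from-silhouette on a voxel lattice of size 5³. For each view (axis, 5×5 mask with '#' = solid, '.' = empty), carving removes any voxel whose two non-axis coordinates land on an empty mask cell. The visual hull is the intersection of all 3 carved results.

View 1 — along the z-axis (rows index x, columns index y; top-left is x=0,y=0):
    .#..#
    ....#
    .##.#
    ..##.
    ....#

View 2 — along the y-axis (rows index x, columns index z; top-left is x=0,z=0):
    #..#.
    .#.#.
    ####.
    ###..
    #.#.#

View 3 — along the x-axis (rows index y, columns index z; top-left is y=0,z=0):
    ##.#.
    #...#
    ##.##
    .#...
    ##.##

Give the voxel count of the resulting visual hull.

before carving: 125 voxels (5×5×5)
  1. axis=2 (XY plane), |mask|=9  ⇒  voxels=45
  2. axis=1 (XZ plane), |mask|=14  ⇒  voxels=27
  3. axis=0 (YZ plane), |mask|=14  ⇒  voxels=17

remaining voxels: 17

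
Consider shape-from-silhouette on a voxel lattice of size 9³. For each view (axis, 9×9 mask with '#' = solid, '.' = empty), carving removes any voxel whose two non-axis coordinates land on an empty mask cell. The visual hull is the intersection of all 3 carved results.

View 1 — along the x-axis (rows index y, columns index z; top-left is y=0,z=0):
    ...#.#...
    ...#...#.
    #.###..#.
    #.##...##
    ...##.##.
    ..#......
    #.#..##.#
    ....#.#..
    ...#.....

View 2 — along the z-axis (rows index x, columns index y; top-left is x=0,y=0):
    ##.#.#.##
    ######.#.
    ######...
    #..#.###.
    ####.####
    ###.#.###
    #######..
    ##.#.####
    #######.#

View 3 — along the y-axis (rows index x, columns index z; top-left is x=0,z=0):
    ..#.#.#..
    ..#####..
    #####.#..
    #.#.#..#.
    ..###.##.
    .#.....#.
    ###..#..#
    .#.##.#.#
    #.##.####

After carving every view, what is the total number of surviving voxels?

voxel count = 100

initial block: 9^3 = 729
  1. axis=0 (YZ plane), |mask|=27  ⇒  voxels=243
  2. axis=2 (XY plane), |mask|=61  ⇒  voxels=179
  3. axis=1 (XZ plane), |mask|=42  ⇒  voxels=100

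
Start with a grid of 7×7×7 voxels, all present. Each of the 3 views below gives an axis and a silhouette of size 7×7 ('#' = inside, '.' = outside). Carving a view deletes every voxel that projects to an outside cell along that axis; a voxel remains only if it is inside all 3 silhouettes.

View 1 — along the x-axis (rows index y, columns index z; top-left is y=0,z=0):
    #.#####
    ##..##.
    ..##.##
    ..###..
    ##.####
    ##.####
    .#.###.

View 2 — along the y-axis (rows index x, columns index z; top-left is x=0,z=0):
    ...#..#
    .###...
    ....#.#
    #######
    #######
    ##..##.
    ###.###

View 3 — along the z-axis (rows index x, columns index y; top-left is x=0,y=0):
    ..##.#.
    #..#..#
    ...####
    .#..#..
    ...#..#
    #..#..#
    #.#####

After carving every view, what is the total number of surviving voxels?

|visual hull| = 64

before carving: 343 voxels (7×7×7)
after view 1 [x-axis, 33 of 49 cells solid] → remaining = 231
after view 2 [y-axis, 31 of 49 cells solid] → remaining = 146
after view 3 [z-axis, 23 of 49 cells solid] → remaining = 64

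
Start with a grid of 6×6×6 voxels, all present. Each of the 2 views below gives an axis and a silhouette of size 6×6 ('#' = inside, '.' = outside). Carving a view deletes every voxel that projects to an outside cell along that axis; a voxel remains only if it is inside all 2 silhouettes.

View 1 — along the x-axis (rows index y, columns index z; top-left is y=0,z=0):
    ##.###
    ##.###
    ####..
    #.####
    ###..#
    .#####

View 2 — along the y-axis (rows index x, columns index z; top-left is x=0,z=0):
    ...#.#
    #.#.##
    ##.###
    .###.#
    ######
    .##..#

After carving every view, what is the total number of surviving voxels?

voxel count = 113

initial block: 6^3 = 216
[1] x-view keeps 28 columns → grid now 168
[2] y-view keeps 24 columns → grid now 113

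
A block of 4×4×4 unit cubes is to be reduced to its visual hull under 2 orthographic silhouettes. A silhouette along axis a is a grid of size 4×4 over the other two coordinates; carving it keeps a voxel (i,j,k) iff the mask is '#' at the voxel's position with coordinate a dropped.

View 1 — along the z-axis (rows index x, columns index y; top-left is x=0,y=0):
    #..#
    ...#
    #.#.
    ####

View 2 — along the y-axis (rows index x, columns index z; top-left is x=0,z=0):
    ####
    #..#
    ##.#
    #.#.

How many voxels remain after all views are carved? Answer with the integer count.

initial block: 4^3 = 64
carve view 1 (along z, XY-mask fill 9/16): 36 voxels remain
carve view 2 (along y, XZ-mask fill 11/16): 24 voxels remain

|visual hull| = 24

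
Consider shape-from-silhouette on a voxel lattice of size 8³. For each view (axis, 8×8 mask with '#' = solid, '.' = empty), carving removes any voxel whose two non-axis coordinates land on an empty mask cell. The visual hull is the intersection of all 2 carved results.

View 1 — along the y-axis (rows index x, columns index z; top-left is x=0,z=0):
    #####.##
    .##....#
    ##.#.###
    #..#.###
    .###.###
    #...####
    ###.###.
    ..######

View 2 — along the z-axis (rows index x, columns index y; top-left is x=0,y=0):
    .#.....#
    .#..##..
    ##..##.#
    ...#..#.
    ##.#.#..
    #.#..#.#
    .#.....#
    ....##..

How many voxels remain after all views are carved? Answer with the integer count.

before carving: 512 voxels (8×8×8)
  1. axis=1 (XZ plane), |mask|=44  ⇒  voxels=352
  2. axis=2 (XY plane), |mask|=24  ⇒  voxels=131

voxel count = 131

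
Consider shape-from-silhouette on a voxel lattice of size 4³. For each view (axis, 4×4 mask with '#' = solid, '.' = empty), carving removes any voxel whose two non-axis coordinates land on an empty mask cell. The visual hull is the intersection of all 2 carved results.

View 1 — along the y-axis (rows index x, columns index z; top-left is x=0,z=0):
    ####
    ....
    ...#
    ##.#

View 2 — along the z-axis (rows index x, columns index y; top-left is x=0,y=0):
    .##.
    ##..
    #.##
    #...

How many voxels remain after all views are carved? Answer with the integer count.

|visual hull| = 14

full grid |V| = 64
carve view 1 (along y, XZ-mask fill 8/16): 32 voxels remain
carve view 2 (along z, XY-mask fill 8/16): 14 voxels remain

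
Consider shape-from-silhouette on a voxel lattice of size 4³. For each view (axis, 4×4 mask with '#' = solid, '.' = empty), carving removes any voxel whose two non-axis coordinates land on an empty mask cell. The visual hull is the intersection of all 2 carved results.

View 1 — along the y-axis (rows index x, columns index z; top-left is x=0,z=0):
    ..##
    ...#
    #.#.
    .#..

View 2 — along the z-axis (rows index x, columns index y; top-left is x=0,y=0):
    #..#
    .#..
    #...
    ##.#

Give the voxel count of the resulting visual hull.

10 voxels

full grid |V| = 64
step 1: project along y, AND mask (6/16) → |grid| = 24
step 2: project along z, AND mask (7/16) → |grid| = 10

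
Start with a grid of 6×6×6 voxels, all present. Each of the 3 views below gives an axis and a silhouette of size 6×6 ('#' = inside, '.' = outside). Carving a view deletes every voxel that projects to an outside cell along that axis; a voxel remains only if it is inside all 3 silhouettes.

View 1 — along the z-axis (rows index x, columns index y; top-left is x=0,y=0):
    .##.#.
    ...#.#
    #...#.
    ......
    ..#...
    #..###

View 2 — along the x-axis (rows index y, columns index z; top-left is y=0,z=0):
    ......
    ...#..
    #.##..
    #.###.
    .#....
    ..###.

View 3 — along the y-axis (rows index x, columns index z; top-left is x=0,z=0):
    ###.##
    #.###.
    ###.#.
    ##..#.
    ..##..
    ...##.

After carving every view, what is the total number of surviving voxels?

remaining voxels: 17

start: 6×6×6 = 216 voxels
  1. axis=2 (XY plane), |mask|=12  ⇒  voxels=72
  2. axis=0 (YZ plane), |mask|=12  ⇒  voxels=24
  3. axis=1 (XZ plane), |mask|=20  ⇒  voxels=17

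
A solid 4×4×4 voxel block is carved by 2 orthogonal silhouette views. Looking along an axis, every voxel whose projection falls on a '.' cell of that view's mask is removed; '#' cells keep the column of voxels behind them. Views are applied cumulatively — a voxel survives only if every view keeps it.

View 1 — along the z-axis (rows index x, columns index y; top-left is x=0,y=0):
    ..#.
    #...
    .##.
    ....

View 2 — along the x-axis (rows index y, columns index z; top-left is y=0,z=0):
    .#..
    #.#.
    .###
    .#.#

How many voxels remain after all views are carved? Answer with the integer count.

full grid |V| = 64
  1. axis=2 (XY plane), |mask|=4  ⇒  voxels=16
  2. axis=0 (YZ plane), |mask|=8  ⇒  voxels=9

voxel count = 9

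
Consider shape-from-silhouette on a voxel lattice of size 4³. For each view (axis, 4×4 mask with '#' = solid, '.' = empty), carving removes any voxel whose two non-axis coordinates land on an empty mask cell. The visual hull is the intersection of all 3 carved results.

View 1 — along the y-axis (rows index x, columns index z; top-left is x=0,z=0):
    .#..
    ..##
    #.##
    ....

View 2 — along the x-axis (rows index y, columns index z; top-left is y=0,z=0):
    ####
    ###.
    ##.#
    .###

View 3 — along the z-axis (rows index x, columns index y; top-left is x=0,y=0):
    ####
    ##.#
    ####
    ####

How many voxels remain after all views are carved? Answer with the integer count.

start: 4×4×4 = 64 voxels
after view 1 [y-axis, 6 of 16 cells solid] → remaining = 24
after view 2 [x-axis, 13 of 16 cells solid] → remaining = 19
after view 3 [z-axis, 15 of 16 cells solid] → remaining = 18

remaining voxels: 18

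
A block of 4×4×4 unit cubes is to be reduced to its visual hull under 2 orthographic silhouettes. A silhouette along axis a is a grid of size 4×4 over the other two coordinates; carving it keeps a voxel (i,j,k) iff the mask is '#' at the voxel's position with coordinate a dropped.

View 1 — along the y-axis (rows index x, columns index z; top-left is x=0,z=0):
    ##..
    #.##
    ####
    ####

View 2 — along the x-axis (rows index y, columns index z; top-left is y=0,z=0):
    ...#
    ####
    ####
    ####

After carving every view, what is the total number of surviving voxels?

|visual hull| = 42

start: 4×4×4 = 64 voxels
[1] y-view keeps 13 columns → grid now 52
[2] x-view keeps 13 columns → grid now 42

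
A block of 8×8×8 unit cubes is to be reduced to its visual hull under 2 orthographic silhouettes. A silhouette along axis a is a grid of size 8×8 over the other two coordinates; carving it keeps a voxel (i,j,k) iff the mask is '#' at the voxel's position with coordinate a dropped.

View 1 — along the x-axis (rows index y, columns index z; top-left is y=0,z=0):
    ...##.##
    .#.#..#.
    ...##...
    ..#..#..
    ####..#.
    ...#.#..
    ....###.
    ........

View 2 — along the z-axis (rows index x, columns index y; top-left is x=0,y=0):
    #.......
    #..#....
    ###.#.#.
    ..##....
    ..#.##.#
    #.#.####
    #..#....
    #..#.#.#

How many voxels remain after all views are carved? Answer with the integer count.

remaining voxels: 70

initial block: 8^3 = 512
V1 x: intersect with YZ mask (21 set) -- 168 left
V2 z: intersect with XY mask (26 set) -- 70 left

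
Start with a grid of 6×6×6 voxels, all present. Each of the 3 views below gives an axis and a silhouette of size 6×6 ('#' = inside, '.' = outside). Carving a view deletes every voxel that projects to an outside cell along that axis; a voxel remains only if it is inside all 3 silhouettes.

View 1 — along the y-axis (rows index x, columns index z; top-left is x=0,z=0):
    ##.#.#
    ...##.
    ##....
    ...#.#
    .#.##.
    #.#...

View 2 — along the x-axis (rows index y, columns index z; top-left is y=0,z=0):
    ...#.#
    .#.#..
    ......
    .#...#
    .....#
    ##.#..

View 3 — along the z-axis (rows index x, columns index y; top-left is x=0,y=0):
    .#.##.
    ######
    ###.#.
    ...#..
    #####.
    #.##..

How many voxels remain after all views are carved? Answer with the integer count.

14 voxels

initial block: 6^3 = 216
V1 y: intersect with XZ mask (15 set) -- 90 left
V2 x: intersect with YZ mask (10 set) -- 30 left
V3 z: intersect with XY mask (22 set) -- 14 left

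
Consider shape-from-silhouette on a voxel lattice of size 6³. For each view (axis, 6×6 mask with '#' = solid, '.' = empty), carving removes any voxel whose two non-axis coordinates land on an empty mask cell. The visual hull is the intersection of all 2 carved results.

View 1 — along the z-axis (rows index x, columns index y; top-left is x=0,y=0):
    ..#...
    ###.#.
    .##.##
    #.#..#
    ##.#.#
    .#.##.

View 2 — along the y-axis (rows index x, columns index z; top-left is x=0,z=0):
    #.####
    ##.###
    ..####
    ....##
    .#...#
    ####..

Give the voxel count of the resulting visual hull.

start: 6×6×6 = 216 voxels
step 1: project along z, AND mask (19/36) → |grid| = 114
step 2: project along y, AND mask (22/36) → |grid| = 67

voxel count = 67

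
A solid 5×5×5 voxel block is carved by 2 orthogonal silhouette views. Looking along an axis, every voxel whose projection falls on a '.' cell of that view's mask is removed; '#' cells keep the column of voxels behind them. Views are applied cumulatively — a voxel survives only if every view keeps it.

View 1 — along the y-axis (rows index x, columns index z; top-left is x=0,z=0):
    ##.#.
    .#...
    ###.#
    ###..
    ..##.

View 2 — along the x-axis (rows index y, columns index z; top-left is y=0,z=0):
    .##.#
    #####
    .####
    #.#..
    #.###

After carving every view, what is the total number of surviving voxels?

remaining voxels: 46

before carving: 125 voxels (5×5×5)
step 1: project along y, AND mask (13/25) → |grid| = 65
step 2: project along x, AND mask (18/25) → |grid| = 46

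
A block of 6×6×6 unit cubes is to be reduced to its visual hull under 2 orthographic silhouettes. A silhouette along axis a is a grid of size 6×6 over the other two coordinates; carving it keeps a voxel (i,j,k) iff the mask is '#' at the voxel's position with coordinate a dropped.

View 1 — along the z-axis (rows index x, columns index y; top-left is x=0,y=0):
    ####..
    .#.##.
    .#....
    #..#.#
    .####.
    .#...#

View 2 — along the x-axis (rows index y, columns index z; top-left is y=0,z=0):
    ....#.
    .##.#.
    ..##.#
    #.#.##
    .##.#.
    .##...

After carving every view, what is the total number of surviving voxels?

start: 6×6×6 = 216 voxels
carve view 1 (along z, XY-mask fill 17/36): 102 voxels remain
carve view 2 (along x, YZ-mask fill 16/36): 49 voxels remain

remaining voxels: 49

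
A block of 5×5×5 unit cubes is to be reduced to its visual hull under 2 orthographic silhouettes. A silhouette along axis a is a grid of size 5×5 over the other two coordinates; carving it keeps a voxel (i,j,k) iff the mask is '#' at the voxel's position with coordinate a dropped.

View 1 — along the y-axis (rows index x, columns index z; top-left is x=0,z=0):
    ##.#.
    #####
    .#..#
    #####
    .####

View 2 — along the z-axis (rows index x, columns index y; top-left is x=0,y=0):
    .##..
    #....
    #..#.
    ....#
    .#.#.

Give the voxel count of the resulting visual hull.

28 voxels

full grid |V| = 125
  1. axis=1 (XZ plane), |mask|=19  ⇒  voxels=95
  2. axis=2 (XY plane), |mask|=8  ⇒  voxels=28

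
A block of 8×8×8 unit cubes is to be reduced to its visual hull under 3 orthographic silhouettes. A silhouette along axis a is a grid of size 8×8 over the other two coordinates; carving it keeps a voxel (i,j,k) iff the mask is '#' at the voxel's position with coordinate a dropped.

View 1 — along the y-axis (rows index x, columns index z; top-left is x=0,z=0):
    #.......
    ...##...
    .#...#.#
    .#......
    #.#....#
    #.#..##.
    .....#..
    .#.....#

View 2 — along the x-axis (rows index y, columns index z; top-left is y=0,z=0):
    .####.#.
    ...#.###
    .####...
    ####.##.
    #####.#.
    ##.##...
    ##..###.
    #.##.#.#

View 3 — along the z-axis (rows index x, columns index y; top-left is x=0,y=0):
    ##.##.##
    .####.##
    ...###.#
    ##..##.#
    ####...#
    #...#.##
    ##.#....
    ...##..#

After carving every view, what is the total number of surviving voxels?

before carving: 512 voxels (8×8×8)
V1 y: intersect with XZ mask (17 set) -- 136 left
V2 x: intersect with YZ mask (39 set) -- 78 left
V3 z: intersect with XY mask (36 set) -- 45 left

voxel count = 45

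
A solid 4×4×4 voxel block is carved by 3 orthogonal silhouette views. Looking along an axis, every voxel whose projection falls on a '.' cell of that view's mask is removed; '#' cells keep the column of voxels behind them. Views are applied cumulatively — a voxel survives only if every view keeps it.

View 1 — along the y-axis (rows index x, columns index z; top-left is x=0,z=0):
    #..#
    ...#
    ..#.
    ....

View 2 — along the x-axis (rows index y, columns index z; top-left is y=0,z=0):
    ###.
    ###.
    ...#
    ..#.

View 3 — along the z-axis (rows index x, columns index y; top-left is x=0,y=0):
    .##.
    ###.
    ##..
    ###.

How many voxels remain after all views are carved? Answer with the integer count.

full grid |V| = 64
V1 y: intersect with XZ mask (4 set) -- 16 left
V2 x: intersect with YZ mask (8 set) -- 7 left
V3 z: intersect with XY mask (10 set) -- 5 left

remaining voxels: 5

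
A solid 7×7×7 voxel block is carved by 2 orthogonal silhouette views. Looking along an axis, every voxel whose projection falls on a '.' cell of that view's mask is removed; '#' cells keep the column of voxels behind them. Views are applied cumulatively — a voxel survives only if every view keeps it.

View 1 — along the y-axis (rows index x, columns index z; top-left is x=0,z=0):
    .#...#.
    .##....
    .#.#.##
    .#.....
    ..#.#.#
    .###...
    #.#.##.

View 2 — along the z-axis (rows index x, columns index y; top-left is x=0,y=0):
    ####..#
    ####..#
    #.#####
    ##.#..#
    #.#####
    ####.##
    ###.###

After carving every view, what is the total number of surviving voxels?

|visual hull| = 108

start: 7×7×7 = 343 voxels
step 1: project along y, AND mask (19/49) → |grid| = 133
step 2: project along z, AND mask (38/49) → |grid| = 108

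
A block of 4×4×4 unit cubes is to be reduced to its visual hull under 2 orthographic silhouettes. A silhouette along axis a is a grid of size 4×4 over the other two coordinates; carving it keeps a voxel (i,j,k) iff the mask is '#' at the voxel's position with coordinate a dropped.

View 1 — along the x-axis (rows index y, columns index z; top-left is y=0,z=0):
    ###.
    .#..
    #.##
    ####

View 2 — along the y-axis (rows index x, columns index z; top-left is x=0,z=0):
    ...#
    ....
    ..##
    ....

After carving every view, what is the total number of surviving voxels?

full grid |V| = 64
after view 1 [x-axis, 11 of 16 cells solid] → remaining = 44
after view 2 [y-axis, 3 of 16 cells solid] → remaining = 7

voxel count = 7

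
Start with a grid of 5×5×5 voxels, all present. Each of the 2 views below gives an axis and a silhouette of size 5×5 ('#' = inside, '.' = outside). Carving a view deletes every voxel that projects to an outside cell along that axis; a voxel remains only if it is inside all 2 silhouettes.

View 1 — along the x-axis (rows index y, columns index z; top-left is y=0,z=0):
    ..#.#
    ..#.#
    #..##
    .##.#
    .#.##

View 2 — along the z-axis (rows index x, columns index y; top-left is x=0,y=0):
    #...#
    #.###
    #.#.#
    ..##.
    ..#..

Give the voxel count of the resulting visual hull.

initial block: 5^3 = 125
carve view 1 (along x, YZ-mask fill 13/25): 65 voxels remain
carve view 2 (along z, XY-mask fill 12/25): 33 voxels remain

|visual hull| = 33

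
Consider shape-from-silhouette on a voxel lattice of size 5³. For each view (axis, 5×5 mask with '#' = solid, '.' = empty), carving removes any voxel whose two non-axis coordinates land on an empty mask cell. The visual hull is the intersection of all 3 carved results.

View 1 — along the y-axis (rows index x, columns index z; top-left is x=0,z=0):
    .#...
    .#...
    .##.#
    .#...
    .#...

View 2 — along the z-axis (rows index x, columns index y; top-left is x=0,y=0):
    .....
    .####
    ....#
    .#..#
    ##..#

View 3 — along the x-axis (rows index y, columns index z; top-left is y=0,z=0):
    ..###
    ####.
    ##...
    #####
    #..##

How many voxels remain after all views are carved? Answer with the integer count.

start: 5×5×5 = 125 voxels
  1. axis=1 (XZ plane), |mask|=7  ⇒  voxels=35
  2. axis=2 (XY plane), |mask|=10  ⇒  voxels=12
  3. axis=0 (YZ plane), |mask|=17  ⇒  voxels=6

|visual hull| = 6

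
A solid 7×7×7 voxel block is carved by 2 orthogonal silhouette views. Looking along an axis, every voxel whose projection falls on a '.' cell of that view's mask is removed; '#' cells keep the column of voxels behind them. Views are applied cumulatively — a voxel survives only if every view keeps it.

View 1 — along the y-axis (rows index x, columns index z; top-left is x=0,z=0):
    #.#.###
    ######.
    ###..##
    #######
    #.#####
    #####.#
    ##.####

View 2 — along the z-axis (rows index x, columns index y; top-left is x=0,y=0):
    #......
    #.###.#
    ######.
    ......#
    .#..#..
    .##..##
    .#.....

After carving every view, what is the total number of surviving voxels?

remaining voxels: 114

initial block: 7^3 = 343
[1] y-view keeps 41 columns → grid now 287
[2] z-view keeps 20 columns → grid now 114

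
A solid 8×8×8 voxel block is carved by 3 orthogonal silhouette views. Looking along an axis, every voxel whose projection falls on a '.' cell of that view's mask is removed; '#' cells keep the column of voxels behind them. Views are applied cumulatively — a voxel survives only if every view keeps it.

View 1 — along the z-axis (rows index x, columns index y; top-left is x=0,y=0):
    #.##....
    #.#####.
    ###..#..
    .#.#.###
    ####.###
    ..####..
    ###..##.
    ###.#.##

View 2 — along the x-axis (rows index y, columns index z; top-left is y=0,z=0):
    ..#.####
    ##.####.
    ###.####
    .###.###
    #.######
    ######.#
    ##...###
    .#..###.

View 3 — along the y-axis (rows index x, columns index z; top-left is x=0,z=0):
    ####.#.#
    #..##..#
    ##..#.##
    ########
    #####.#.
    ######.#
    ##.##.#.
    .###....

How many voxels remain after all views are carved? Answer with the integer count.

voxel count = 153

start: 8×8×8 = 512 voxels
step 1: project along z, AND mask (40/64) → |grid| = 320
step 2: project along x, AND mask (47/64) → |grid| = 239
step 3: project along y, AND mask (44/64) → |grid| = 153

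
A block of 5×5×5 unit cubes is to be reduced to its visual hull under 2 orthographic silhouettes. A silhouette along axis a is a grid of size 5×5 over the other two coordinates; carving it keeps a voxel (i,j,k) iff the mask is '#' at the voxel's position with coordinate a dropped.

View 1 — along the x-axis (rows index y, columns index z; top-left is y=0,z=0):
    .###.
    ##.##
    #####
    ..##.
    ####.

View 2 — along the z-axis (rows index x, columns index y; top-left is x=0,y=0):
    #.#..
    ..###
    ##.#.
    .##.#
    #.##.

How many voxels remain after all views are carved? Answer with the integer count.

remaining voxels: 51

before carving: 125 voxels (5×5×5)
  1. axis=0 (YZ plane), |mask|=18  ⇒  voxels=90
  2. axis=2 (XY plane), |mask|=14  ⇒  voxels=51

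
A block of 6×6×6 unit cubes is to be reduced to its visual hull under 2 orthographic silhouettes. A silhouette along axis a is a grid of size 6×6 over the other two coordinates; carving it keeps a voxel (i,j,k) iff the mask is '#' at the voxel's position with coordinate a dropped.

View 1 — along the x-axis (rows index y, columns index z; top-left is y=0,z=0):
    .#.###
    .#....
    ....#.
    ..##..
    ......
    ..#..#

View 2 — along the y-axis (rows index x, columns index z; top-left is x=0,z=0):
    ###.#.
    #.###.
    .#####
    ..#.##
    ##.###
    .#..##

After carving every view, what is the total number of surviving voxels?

remaining voxels: 42

before carving: 216 voxels (6×6×6)
  1. axis=0 (YZ plane), |mask|=10  ⇒  voxels=60
  2. axis=1 (XZ plane), |mask|=24  ⇒  voxels=42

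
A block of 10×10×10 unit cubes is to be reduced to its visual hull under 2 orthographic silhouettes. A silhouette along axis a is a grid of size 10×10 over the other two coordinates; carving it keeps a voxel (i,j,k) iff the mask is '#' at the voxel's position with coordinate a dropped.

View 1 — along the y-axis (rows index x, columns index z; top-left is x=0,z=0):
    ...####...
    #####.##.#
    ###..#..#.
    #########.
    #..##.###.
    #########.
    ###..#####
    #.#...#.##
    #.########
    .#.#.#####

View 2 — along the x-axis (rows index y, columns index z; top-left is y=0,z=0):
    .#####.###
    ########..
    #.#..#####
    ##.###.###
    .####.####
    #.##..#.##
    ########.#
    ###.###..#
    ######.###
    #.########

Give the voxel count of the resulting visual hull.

voxel count = 549

start: 10×10×10 = 1000 voxels
step 1: project along y, AND mask (70/100) → |grid| = 700
step 2: project along x, AND mask (79/100) → |grid| = 549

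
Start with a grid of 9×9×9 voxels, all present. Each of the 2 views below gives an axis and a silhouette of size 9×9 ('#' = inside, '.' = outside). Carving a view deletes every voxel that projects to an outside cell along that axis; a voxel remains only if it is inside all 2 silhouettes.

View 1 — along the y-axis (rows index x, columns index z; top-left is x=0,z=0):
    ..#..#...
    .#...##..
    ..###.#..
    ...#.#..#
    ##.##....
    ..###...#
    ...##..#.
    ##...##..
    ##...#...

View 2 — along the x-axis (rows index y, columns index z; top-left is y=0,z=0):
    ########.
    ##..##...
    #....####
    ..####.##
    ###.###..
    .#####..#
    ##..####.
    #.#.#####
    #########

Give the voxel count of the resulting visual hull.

initial block: 9^3 = 729
after view 1 [y-axis, 30 of 81 cells solid] → remaining = 270
after view 2 [x-axis, 57 of 81 cells solid] → remaining = 194

194 voxels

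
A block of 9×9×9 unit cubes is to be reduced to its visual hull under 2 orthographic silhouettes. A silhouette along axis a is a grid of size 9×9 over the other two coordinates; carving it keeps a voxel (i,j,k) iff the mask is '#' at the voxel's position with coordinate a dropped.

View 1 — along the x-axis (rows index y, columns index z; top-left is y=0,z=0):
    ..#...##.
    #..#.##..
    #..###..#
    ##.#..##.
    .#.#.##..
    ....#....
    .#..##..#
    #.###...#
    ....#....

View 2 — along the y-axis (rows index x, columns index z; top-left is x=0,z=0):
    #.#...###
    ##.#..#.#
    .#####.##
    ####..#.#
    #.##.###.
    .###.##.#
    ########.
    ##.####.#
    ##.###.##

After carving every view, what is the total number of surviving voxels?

start: 9×9×9 = 729 voxels
  1. axis=0 (YZ plane), |mask|=32  ⇒  voxels=288
  2. axis=1 (XZ plane), |mask|=57  ⇒  voxels=204

remaining voxels: 204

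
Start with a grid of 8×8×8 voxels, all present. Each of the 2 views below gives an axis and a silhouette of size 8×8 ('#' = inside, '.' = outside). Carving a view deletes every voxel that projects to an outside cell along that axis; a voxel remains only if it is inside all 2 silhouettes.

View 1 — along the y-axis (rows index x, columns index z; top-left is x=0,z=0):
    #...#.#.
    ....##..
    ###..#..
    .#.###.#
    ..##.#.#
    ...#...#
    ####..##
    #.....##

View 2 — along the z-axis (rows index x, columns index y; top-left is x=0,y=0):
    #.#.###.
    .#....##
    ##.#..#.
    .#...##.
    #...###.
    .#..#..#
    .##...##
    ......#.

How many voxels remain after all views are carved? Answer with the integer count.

voxel count = 101

initial block: 8^3 = 512
step 1: project along y, AND mask (29/64) → |grid| = 232
step 2: project along z, AND mask (27/64) → |grid| = 101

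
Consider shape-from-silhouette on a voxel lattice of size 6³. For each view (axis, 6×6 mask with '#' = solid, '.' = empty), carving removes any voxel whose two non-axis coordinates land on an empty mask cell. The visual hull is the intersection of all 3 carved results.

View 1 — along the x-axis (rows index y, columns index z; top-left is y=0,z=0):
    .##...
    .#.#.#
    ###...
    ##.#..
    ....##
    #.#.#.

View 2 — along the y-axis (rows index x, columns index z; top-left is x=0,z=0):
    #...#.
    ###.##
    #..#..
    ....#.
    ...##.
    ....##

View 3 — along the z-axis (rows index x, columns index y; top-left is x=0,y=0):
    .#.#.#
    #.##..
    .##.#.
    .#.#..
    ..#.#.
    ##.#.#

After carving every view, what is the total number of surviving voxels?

|visual hull| = 15

before carving: 216 voxels (6×6×6)
carve view 1 (along x, YZ-mask fill 16/36): 96 voxels remain
carve view 2 (along y, XZ-mask fill 14/36): 34 voxels remain
carve view 3 (along z, XY-mask fill 17/36): 15 voxels remain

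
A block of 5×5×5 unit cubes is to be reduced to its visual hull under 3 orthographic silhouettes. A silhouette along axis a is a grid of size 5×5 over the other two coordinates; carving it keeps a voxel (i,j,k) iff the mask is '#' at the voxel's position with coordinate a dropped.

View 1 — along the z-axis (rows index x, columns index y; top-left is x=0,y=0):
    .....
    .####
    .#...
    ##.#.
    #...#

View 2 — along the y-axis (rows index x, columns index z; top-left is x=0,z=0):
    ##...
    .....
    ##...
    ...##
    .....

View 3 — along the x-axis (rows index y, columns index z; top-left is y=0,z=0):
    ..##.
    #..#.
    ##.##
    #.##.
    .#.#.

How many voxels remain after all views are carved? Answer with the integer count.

4 voxels

full grid |V| = 125
  1. axis=2 (XY plane), |mask|=10  ⇒  voxels=50
  2. axis=1 (XZ plane), |mask|=6  ⇒  voxels=8
  3. axis=0 (YZ plane), |mask|=13  ⇒  voxels=4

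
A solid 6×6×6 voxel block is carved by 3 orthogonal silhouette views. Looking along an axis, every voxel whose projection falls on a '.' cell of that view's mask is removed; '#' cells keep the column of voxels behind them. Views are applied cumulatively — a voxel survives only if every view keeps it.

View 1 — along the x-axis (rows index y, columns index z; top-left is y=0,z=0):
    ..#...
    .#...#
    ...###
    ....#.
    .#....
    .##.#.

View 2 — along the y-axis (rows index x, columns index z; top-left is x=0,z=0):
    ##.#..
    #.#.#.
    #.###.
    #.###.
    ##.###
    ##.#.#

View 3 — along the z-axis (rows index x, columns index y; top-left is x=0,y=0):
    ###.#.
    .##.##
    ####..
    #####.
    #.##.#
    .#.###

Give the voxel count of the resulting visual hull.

initial block: 6^3 = 216
carve view 1 (along x, YZ-mask fill 11/36): 66 voxels remain
carve view 2 (along y, XZ-mask fill 23/36): 36 voxels remain
carve view 3 (along z, XY-mask fill 25/36): 24 voxels remain

remaining voxels: 24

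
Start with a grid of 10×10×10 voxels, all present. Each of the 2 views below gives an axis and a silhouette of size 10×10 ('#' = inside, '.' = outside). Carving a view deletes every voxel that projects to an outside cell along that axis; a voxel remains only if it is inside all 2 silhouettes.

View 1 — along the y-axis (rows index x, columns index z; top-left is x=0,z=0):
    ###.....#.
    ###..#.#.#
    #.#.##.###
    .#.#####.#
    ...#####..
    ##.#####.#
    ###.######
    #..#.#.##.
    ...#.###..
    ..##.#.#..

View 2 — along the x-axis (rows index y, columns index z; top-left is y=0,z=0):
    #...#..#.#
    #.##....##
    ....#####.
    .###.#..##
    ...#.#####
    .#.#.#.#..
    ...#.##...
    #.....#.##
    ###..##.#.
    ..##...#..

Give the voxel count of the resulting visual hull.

|visual hull| = 278

before carving: 1000 voxels (10×10×10)
step 1: project along y, AND mask (59/100) → |grid| = 590
step 2: project along x, AND mask (46/100) → |grid| = 278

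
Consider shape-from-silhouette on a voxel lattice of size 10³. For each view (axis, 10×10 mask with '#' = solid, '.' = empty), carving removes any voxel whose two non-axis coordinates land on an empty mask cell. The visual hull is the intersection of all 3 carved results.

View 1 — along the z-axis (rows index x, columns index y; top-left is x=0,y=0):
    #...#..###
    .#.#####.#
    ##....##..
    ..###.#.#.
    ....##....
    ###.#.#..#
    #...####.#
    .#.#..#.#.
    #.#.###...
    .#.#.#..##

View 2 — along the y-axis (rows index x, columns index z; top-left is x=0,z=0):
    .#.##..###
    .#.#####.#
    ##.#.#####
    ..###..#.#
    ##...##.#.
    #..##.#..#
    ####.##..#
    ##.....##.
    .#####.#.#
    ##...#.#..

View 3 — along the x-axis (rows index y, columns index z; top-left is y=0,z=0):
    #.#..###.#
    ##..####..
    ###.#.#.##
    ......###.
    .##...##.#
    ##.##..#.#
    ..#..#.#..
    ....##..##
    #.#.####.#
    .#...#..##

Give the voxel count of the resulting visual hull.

initial block: 10^3 = 1000
  1. axis=2 (XY plane), |mask|=49  ⇒  voxels=490
  2. axis=1 (XZ plane), |mask|=58  ⇒  voxels=289
  3. axis=0 (YZ plane), |mask|=51  ⇒  voxels=144

144 voxels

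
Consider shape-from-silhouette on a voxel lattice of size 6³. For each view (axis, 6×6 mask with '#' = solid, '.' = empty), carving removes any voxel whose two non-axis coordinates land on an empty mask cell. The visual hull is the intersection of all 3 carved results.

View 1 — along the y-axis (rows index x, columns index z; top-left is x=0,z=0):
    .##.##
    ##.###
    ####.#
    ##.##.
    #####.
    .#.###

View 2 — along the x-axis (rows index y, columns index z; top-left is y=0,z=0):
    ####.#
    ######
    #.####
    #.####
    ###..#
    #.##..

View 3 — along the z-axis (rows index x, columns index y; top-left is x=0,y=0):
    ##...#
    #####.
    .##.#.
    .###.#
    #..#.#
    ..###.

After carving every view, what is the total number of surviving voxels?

before carving: 216 voxels (6×6×6)
  1. axis=1 (XZ plane), |mask|=27  ⇒  voxels=162
  2. axis=0 (YZ plane), |mask|=28  ⇒  voxels=120
  3. axis=2 (XY plane), |mask|=21  ⇒  voxels=72

voxel count = 72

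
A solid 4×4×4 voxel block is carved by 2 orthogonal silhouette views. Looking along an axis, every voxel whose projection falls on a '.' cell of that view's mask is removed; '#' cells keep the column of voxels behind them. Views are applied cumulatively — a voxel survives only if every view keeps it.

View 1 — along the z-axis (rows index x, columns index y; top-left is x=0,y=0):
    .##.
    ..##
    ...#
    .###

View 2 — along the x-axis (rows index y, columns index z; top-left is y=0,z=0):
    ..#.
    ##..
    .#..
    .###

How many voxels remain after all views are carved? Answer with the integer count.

initial block: 4^3 = 64
V1 z: intersect with XY mask (8 set) -- 32 left
V2 x: intersect with YZ mask (7 set) -- 16 left

remaining voxels: 16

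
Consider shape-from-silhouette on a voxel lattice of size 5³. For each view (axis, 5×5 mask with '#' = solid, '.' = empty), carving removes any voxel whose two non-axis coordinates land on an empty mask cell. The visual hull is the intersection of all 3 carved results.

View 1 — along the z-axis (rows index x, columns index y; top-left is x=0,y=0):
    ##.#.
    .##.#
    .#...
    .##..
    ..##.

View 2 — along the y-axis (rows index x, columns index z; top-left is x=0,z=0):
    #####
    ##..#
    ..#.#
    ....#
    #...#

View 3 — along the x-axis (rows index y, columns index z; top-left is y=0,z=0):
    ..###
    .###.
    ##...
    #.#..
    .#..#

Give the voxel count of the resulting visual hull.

before carving: 125 voxels (5×5×5)
step 1: project along z, AND mask (11/25) → |grid| = 55
step 2: project along y, AND mask (13/25) → |grid| = 32
step 3: project along x, AND mask (12/25) → |grid| = 16

16 voxels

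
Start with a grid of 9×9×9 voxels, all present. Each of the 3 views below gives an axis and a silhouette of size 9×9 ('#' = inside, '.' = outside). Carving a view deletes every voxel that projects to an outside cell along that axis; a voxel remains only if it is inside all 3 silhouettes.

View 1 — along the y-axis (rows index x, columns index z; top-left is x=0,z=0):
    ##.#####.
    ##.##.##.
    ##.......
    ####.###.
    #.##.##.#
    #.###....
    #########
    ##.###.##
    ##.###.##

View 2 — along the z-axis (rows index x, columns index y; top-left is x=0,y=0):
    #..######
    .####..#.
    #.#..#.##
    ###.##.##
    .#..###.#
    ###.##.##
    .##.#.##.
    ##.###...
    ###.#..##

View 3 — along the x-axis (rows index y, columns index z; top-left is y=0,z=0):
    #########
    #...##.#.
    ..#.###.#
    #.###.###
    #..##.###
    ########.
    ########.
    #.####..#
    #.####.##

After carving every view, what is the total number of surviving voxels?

initial block: 9^3 = 729
carve view 1 (along y, XZ-mask fill 55/81): 495 voxels remain
carve view 2 (along z, XY-mask fill 52/81): 318 voxels remain
carve view 3 (along x, YZ-mask fill 60/81): 227 voxels remain

|visual hull| = 227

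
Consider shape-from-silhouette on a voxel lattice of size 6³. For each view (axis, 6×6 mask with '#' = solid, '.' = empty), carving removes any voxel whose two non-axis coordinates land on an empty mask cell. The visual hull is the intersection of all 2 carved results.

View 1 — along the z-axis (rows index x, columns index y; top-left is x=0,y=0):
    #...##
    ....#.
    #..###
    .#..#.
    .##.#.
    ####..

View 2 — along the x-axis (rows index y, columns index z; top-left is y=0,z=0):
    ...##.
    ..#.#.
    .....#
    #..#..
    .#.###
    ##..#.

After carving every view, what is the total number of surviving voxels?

before carving: 216 voxels (6×6×6)
V1 z: intersect with XY mask (17 set) -- 102 left
V2 x: intersect with YZ mask (14 set) -- 44 left

voxel count = 44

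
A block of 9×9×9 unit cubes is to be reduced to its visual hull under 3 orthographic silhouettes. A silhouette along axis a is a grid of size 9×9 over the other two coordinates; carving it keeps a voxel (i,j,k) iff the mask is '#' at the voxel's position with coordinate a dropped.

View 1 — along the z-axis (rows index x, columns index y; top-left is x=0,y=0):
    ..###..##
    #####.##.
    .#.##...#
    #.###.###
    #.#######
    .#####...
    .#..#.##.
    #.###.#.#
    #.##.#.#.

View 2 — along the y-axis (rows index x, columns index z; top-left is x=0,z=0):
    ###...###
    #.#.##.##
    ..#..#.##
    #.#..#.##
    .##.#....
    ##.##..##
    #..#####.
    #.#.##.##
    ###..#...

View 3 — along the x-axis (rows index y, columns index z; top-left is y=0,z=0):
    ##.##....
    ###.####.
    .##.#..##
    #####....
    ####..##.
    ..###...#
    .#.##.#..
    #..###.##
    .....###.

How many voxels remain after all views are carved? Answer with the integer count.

initial block: 9^3 = 729
step 1: project along z, AND mask (51/81) → |grid| = 459
step 2: project along y, AND mask (46/81) → |grid| = 257
step 3: project along x, AND mask (44/81) → |grid| = 139

voxel count = 139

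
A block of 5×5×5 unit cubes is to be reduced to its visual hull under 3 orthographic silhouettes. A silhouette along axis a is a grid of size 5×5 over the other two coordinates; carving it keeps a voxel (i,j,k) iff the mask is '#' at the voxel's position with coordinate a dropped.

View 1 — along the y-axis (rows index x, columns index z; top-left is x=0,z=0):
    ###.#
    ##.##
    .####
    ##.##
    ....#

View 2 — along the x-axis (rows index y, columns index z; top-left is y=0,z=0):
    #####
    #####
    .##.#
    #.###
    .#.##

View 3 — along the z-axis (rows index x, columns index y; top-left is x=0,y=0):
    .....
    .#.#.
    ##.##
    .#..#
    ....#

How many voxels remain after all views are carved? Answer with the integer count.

remaining voxels: 29

start: 5×5×5 = 125 voxels
after view 1 [y-axis, 17 of 25 cells solid] → remaining = 85
after view 2 [x-axis, 20 of 25 cells solid] → remaining = 70
after view 3 [z-axis, 9 of 25 cells solid] → remaining = 29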